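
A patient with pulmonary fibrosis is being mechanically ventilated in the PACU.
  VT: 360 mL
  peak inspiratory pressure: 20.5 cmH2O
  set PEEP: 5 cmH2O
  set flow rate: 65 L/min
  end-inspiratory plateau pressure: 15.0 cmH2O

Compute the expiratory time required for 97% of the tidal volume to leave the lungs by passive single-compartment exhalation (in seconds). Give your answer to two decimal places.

Flow: 65 L/min ÷ 60 = 1.0833 L/s.
R = (PIP − Pplat)/V̇ = (20.5 − 15.0) / 1.0833 = 5.5/1.0833 = 5.077 cmH2O·s/L.
C = Vt/(Pplat − PEEP) = 360.0 / (15.0 − 5) = 360.0/10.0 = 36.0 mL/cmH2O.
τ = R × C = 5.077 × 0.036 L/cmH2O = 0.1828 s.
t = −τ·ln(1 − 0.97) = −0.1828·ln(0.03) = 0.641 s.

0.64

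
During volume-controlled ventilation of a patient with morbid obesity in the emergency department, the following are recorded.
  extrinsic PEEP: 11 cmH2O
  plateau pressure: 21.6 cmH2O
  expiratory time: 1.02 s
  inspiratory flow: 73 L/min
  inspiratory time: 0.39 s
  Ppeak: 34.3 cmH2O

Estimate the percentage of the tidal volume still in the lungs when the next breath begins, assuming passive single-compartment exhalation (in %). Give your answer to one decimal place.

Flow: 73 L/min ÷ 60 = 1.2167 L/s.
Vt = flow × Ti = 1.2167 L/s × 0.39 s × 1000 mL/L = 474.51 mL.
R = (PIP − Pplat)/V̇ = (34.3 − 21.6) / 1.2167 = 12.7/1.2167 = 10.438 cmH2O·s/L.
C = Vt/(Pplat − PEEP) = 474.51 / (21.6 − 11) = 474.51/10.6 = 44.765 mL/cmH2O.
τ = R × C = 10.438 × 0.04477 L/cmH2O = 0.4673 s.
Fraction remaining at end-expiration = e^(−Te/τ) = e^(−1.02/0.4673) = 0.1127 → 11.27%.

11.3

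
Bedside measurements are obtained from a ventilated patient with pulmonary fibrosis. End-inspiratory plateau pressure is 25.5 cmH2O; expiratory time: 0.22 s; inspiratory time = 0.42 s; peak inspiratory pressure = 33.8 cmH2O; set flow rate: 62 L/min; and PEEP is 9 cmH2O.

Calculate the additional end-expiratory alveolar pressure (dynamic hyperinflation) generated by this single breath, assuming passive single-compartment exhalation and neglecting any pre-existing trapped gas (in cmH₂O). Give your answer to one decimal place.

5.8

Flow: 62 L/min ÷ 60 = 1.0333 L/s.
Vt = flow × Ti = 1.0333 L/s × 0.42 s × 1000 mL/L = 433.99 mL.
R = (PIP − Pplat)/V̇ = (33.8 − 25.5) / 1.0333 = 8.3/1.0333 = 8.033 cmH2O·s/L.
C = Vt/(Pplat − PEEP) = 433.99 / (25.5 − 9) = 433.99/16.5 = 26.302 mL/cmH2O.
τ = R × C = 8.033 × 0.0263 L/cmH2O = 0.2113 s.
Fraction remaining = e^(−Te/τ) = e^(−0.22/0.2113) = 0.353; trapped volume = 433.99 × 0.353 = 153.2 mL.
Additional alveolar pressure from trapping ≈ V_trapped / C = 153.2 / 26.302 = 5.825 cmH2O.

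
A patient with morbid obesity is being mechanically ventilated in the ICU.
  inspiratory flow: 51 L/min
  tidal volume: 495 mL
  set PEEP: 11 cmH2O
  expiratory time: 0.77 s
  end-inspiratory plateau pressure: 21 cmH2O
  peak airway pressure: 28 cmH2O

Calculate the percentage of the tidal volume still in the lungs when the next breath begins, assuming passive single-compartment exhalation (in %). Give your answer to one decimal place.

Flow: 51 L/min ÷ 60 = 0.85 L/s.
R = (PIP − Pplat)/V̇ = (28 − 21) / 0.85 = 7.0/0.85 = 8.235 cmH2O·s/L.
C = Vt/(Pplat − PEEP) = 495.0 / (21 − 11) = 495.0/10.0 = 49.5 mL/cmH2O.
τ = R × C = 8.235 × 0.0495 L/cmH2O = 0.4076 s.
Fraction remaining at end-expiration = e^(−Te/τ) = e^(−0.77/0.4076) = 0.1512 → 15.12%.

15.1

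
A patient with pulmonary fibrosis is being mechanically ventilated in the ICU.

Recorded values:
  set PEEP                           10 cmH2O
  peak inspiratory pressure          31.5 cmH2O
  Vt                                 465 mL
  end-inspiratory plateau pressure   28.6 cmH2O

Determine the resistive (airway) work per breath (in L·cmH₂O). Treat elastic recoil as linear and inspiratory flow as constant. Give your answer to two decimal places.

With constant inspiratory flow the resistive pressure is constant at PIP − Pplat = 31.5 − 28.6 = 2.9 cmH2O, so resistive work = 2.9 × 0.465 = 1.349 L·cmH2O.

1.35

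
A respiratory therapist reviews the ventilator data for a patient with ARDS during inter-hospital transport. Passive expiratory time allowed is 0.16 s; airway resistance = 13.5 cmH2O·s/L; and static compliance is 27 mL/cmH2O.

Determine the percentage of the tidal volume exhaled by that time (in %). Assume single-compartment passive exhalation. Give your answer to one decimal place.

τ = R × C = 13.5 × 27 mL/cmH2O = 13.5 × 0.027 L/cmH2O = 0.3645 s.
Passive exhalation: V(t)/V₀ = e^(−t/τ) = e^(−0.16/0.3645) = 0.6447.
Fraction exhaled = 1 − 0.6447 = 0.3553 → 35.53%.

35.5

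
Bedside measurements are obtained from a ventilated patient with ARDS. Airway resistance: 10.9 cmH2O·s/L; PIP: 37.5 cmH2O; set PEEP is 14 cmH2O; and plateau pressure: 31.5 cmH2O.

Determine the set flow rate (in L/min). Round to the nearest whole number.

flow = (PIP − Pplat) / Raw = (37.5 − 31.5) / 10.9 = 0.5505 L/s × 60 = 33.03 L/min.

33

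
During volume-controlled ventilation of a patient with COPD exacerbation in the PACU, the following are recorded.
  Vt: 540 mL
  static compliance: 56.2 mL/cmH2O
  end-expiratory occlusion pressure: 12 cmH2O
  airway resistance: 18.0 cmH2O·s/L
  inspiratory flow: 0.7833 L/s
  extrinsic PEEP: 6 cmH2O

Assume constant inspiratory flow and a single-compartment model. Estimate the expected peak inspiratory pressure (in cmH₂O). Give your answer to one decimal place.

Total PEEP = 12 cmH2O (set 6 + intrinsic 6); this is the baseline alveolar pressure.
Equation of motion (constant flow): PIP = Vt/C + R·V̇ + PEEP.
PIP = 540/56.2 + 18.0×0.7833 + 12 = 9.609 + 14.099 + 12 = 35.708 cmH2O.

35.7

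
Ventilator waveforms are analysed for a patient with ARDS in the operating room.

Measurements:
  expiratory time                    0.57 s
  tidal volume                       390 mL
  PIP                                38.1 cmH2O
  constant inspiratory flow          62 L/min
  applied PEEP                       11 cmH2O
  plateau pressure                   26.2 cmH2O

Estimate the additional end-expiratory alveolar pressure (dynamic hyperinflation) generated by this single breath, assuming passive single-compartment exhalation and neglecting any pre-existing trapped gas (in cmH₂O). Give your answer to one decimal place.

Flow: 62 L/min ÷ 60 = 1.0333 L/s.
R = (PIP − Pplat)/V̇ = (38.1 − 26.2) / 1.0333 = 11.9/1.0333 = 11.517 cmH2O·s/L.
C = Vt/(Pplat − PEEP) = 390.0 / (26.2 − 11) = 390.0/15.2 = 25.658 mL/cmH2O.
τ = R × C = 11.517 × 0.02566 L/cmH2O = 0.2955 s.
Fraction remaining = e^(−Te/τ) = e^(−0.57/0.2955) = 0.1453; trapped volume = 390.0 × 0.1453 = 56.667 mL.
Additional alveolar pressure from trapping ≈ V_trapped / C = 56.667 / 25.658 = 2.209 cmH2O.

2.2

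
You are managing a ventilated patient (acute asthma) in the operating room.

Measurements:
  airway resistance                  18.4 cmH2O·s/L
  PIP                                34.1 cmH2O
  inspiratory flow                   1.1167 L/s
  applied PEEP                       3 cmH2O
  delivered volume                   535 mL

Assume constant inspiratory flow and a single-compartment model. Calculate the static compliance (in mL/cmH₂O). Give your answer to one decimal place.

50.7

Equation of motion (constant flow): PIP = Vt/C + R·V̇ + PEEP.
Vt/C = PIP − R·V̇ − PEEP = 34.1 − 18.4×1.1167 − 3 = 34.1 − 20.547 − 3 = 10.553 cmH2O.
C = Vt / 10.553 = 535 / 10.553 = 50.696 mL/cmH2O.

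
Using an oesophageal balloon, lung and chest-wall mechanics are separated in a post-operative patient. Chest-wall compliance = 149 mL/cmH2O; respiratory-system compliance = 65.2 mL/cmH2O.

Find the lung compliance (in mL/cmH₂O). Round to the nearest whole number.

116

1/CL = 1/Crs − 1/Ccw.
1/CL = 1/65.2 − 1/149 = 0.008626.
CL = 115.93 mL/cmH2O.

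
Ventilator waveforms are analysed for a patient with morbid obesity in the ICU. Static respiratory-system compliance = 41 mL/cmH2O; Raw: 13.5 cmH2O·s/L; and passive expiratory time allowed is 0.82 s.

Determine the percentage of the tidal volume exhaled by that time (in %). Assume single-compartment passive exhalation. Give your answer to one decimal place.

τ = R × C = 13.5 × 41 mL/cmH2O = 13.5 × 0.041 L/cmH2O = 0.5535 s.
Passive exhalation: V(t)/V₀ = e^(−t/τ) = e^(−0.82/0.5535) = 0.2273.
Fraction exhaled = 1 − 0.2273 = 0.7727 → 77.27%.

77.3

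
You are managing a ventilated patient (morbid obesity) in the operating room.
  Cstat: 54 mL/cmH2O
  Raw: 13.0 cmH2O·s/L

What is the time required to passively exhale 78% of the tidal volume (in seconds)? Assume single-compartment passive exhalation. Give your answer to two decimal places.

1.06

τ = R × C = 13.0 × 54 mL/cmH2O = 13.0 × 0.054 L/cmH2O = 0.702 s.
Exhaled fraction f = 1 − e^(−t/τ) → t = −τ·ln(1 − f) = −0.702·ln(0.22) = 1.063 s.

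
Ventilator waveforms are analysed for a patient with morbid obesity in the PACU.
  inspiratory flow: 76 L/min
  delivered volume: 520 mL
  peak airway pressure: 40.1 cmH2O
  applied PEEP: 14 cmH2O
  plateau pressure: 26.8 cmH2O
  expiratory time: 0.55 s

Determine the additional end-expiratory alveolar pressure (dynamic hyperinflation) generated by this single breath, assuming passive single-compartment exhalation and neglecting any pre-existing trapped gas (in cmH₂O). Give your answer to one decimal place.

Flow: 76 L/min ÷ 60 = 1.2667 L/s.
R = (PIP − Pplat)/V̇ = (40.1 − 26.8) / 1.2667 = 13.3/1.2667 = 10.5 cmH2O·s/L.
C = Vt/(Pplat − PEEP) = 520.0 / (26.8 − 14) = 520.0/12.8 = 40.625 mL/cmH2O.
τ = R × C = 10.5 × 0.04063 L/cmH2O = 0.4266 s.
Fraction remaining = e^(−Te/τ) = e^(−0.55/0.4266) = 0.2755; trapped volume = 520.0 × 0.2755 = 143.26 mL.
Additional alveolar pressure from trapping ≈ V_trapped / C = 143.26 / 40.625 = 3.526 cmH2O.

3.5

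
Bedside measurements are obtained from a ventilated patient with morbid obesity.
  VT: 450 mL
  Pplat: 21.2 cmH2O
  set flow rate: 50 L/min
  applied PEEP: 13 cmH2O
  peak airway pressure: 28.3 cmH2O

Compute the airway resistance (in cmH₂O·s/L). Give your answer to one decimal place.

8.5

Flow: 50 L/min ÷ 60 = 0.8333 L/s.
Raw = (PIP − Pplat) / flow = (28.3 − 21.2) / 0.8333 = 7.1 / 0.8333 = 8.52 cmH2O·s/L.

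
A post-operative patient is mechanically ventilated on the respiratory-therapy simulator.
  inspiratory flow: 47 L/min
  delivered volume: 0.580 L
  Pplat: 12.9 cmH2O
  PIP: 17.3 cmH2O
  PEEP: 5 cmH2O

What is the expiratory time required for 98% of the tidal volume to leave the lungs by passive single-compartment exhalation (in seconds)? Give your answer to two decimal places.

Flow: 47 L/min ÷ 60 = 0.7833 L/s.
R = (PIP − Pplat)/V̇ = (17.3 − 12.9) / 0.7833 = 4.4/0.7833 = 5.617 cmH2O·s/L.
C = Vt/(Pplat − PEEP) = 580.0 / (12.9 − 5) = 580.0/7.9 = 73.418 mL/cmH2O.
τ = R × C = 5.617 × 0.07342 L/cmH2O = 0.4124 s.
t = −τ·ln(1 − 0.98) = −0.4124·ln(0.02) = 1.613 s.

1.61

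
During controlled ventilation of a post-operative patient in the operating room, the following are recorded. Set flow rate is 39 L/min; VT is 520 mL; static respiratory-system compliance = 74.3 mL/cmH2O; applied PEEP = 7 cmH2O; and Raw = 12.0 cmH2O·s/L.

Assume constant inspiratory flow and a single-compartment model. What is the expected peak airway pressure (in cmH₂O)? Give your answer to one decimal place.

21.8

Flow: 39 L/min ÷ 60 = 0.65 L/s.
Equation of motion (constant flow): PIP = Vt/C + R·V̇ + PEEP.
PIP = 520/74.3 + 12.0×0.65 + 7 = 6.999 + 7.8 + 7 = 21.799 cmH2O.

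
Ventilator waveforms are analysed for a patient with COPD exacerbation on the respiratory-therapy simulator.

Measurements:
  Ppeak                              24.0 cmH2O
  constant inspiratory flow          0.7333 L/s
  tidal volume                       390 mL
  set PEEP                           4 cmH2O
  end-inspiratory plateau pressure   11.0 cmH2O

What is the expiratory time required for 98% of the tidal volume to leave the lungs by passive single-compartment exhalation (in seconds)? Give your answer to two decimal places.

3.86

R = (PIP − Pplat)/V̇ = (24.0 − 11.0) / 0.7333 = 13.0/0.7333 = 17.728 cmH2O·s/L.
C = Vt/(Pplat − PEEP) = 390.0 / (11.0 − 4) = 390.0/7.0 = 55.714 mL/cmH2O.
τ = R × C = 17.728 × 0.05571 L/cmH2O = 0.9876 s.
t = −τ·ln(1 − 0.98) = −0.9876·ln(0.02) = 3.864 s.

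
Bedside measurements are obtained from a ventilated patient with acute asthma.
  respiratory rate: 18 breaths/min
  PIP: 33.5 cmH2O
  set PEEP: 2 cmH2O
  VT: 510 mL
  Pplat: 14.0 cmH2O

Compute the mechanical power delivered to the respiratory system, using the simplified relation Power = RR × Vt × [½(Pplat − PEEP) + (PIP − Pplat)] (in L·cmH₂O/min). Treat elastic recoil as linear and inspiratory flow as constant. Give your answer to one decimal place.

234.1

Per-breath work = Vt × [½(Pplat−PEEP) + (PIP−Pplat)] = 0.510 × [0.5×12.0 + 19.5] = 0.510 × 25.5 = 13.005 L·cmH2O.
Power = 18 × 13.005 = 234.09 L·cmH2O/min.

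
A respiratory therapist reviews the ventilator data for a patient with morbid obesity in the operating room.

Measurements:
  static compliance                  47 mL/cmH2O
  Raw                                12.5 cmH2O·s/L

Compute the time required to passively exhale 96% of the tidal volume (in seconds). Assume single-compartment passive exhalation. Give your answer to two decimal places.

1.89

τ = R × C = 12.5 × 47 mL/cmH2O = 12.5 × 0.047 L/cmH2O = 0.5875 s.
Exhaled fraction f = 1 − e^(−t/τ) → t = −τ·ln(1 − f) = −0.5875·ln(0.04) = 1.891 s.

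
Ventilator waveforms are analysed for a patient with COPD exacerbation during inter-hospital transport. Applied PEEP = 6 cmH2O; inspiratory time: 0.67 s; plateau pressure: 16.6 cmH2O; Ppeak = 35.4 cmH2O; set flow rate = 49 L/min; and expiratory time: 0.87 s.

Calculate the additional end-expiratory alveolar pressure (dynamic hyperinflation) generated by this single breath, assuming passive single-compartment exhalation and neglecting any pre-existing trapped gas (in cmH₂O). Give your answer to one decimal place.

5.1

Flow: 49 L/min ÷ 60 = 0.8167 L/s.
Vt = flow × Ti = 0.8167 L/s × 0.67 s × 1000 mL/L = 547.19 mL.
R = (PIP − Pplat)/V̇ = (35.4 − 16.6) / 0.8167 = 18.8/0.8167 = 23.019 cmH2O·s/L.
C = Vt/(Pplat − PEEP) = 547.19 / (16.6 − 6) = 547.19/10.6 = 51.622 mL/cmH2O.
τ = R × C = 23.019 × 0.05162 L/cmH2O = 1.188 s.
Fraction remaining = e^(−Te/τ) = e^(−0.87/1.188) = 0.4808; trapped volume = 547.19 × 0.4808 = 263.09 mL.
Additional alveolar pressure from trapping ≈ V_trapped / C = 263.09 / 51.622 = 5.096 cmH2O.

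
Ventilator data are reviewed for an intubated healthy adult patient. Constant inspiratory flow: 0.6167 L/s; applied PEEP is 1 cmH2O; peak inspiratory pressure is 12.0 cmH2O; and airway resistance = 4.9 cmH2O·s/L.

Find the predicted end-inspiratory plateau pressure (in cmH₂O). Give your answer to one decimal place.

9.0

Pplat = PIP − Raw × flow = 12.0 − 4.9 × 0.6167 = 12.0 − 3.022 = 8.978 cmH2O.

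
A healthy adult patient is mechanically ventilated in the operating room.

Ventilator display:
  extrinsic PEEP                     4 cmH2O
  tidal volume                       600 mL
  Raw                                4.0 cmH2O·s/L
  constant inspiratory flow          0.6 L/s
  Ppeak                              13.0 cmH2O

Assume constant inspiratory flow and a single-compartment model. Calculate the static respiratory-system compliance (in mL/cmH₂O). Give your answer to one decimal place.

Equation of motion (constant flow): PIP = Vt/C + R·V̇ + PEEP.
Vt/C = PIP − R·V̇ − PEEP = 13.0 − 4.0×0.6 − 4 = 13.0 − 2.4 − 4 = 6.6 cmH2O.
C = Vt / 6.6 = 600 / 6.6 = 90.909 mL/cmH2O.

90.9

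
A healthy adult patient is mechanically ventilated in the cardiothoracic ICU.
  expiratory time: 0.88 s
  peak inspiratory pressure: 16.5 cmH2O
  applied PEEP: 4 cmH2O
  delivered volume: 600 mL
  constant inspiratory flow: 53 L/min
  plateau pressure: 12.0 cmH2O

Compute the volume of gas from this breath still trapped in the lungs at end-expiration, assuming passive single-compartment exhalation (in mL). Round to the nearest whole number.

Flow: 53 L/min ÷ 60 = 0.8833 L/s.
R = (PIP − Pplat)/V̇ = (16.5 − 12.0) / 0.8833 = 4.5/0.8833 = 5.095 cmH2O·s/L.
C = Vt/(Pplat − PEEP) = 600.0 / (12.0 − 4) = 600.0/8.0 = 75.0 mL/cmH2O.
τ = R × C = 5.095 × 0.075 L/cmH2O = 0.3821 s.
Fraction remaining = e^(−Te/τ) = e^(−0.88/0.3821) = 0.09995.
Trapped volume = 600.0 × 0.09995 = 59.97 mL.

60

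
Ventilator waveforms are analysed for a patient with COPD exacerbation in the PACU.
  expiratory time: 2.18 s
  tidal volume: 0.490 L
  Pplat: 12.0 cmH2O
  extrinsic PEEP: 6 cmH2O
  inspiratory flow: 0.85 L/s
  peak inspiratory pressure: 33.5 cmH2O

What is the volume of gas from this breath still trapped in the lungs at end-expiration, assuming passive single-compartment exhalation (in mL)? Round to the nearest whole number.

R = (PIP − Pplat)/V̇ = (33.5 − 12.0) / 0.85 = 21.5/0.85 = 25.294 cmH2O·s/L.
C = Vt/(Pplat − PEEP) = 490.0 / (12.0 − 6) = 490.0/6.0 = 81.667 mL/cmH2O.
τ = R × C = 25.294 × 0.08167 L/cmH2O = 2.066 s.
Fraction remaining = e^(−Te/τ) = e^(−2.18/2.066) = 0.3481.
Trapped volume = 490.0 × 0.3481 = 170.57 mL.

171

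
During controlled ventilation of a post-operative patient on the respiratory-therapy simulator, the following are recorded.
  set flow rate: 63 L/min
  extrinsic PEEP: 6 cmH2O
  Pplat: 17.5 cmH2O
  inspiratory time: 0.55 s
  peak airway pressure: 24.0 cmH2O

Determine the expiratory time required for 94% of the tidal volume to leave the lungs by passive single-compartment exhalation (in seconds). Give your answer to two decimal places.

0.87

Flow: 63 L/min ÷ 60 = 1.05 L/s.
Vt = flow × Ti = 1.05 L/s × 0.55 s × 1000 mL/L = 577.5 mL.
R = (PIP − Pplat)/V̇ = (24.0 − 17.5) / 1.05 = 6.5/1.05 = 6.19 cmH2O·s/L.
C = Vt/(Pplat − PEEP) = 577.5 / (17.5 − 6) = 577.5/11.5 = 50.217 mL/cmH2O.
τ = R × C = 6.19 × 0.05022 L/cmH2O = 0.3109 s.
t = −τ·ln(1 − 0.94) = −0.3109·ln(0.06) = 0.8747 s.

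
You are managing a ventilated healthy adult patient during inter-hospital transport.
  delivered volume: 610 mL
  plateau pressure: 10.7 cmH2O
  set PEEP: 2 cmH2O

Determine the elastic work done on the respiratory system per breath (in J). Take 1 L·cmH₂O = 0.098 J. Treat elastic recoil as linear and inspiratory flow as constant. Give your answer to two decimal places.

0.26

Elastic work ≈ ½ × (Pplat − PEEP) × Vt = 0.5 × (10.7 − 2) × 0.610 L = 0.5 × 8.7 × 0.610 = 2.654 L·cmH2O.
× 0.098 J/(L·cmH2O) → 0.2601 J.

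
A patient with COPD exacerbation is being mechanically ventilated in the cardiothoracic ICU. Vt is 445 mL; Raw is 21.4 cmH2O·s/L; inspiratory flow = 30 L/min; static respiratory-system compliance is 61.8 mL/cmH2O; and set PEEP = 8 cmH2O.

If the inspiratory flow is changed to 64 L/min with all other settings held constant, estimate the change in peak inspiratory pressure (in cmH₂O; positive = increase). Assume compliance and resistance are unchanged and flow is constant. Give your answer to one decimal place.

12.1

Flow: 30 L/min ÷ 60 = 0.5 L/s.
New flow: 64 L/min ÷ 60 = 1.0667 L/s.
PIP = Vt/C + R·V̇ + PEEP (constant-flow equation of motion).
Only the resistive term changes: ΔPIP = R × ΔV̇ = 21.4 × (1.0667 − 0.5) = 21.4 × 0.5667 = 12.127 cmH2O.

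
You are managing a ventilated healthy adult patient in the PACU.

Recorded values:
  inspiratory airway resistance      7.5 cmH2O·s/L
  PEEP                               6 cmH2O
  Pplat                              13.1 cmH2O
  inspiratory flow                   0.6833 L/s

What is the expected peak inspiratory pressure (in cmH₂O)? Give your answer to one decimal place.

18.2

PIP = Pplat + Raw × flow = 13.1 + 7.5 × 0.6833 = 13.1 + 5.125 = 18.225 cmH2O.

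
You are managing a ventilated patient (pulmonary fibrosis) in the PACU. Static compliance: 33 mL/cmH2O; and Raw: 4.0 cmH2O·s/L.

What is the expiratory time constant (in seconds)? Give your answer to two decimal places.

τ = R × C = 4.0 × 33 mL/cmH2O = 4.0 × 0.033 L/cmH2O = 0.132 s.

0.13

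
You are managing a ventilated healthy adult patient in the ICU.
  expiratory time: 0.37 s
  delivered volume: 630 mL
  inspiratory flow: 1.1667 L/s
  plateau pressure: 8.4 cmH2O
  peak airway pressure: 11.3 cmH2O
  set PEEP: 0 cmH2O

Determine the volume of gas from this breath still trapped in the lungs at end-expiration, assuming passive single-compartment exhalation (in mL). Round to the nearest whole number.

R = (PIP − Pplat)/V̇ = (11.3 − 8.4) / 1.1667 = 2.9/1.1667 = 2.486 cmH2O·s/L.
C = Vt/(Pplat − PEEP) = 630.0 / (8.4 − 0) = 630.0/8.4 = 75.0 mL/cmH2O.
τ = R × C = 2.486 × 0.075 L/cmH2O = 0.1865 s.
Fraction remaining = e^(−Te/τ) = e^(−0.37/0.1865) = 0.1375.
Trapped volume = 630.0 × 0.1375 = 86.625 mL.

87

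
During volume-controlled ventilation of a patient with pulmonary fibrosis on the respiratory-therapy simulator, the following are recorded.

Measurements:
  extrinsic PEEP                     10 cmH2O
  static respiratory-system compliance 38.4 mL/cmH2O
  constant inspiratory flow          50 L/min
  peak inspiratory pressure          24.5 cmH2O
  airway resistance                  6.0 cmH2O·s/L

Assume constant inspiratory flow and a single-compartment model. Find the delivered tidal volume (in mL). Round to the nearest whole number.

Flow: 50 L/min ÷ 60 = 0.8333 L/s.
Equation of motion (constant flow): PIP = Vt/C + R·V̇ + PEEP.
Vt/C = PIP − R·V̇ − PEEP = 24.5 − 5.0 − 10 = 9.5 cmH2O.
Vt = C × 9.5 = 38.4 × 9.5 = 364.8 mL.

365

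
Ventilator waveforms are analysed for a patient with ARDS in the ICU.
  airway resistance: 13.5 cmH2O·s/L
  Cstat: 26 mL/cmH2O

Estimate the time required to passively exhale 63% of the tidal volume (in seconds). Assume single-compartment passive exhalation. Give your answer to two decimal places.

0.35

τ = R × C = 13.5 × 26 mL/cmH2O = 13.5 × 0.026 L/cmH2O = 0.351 s.
Exhaled fraction f = 1 − e^(−t/τ) → t = −τ·ln(1 − f) = −0.351·ln(0.37) = 0.349 s.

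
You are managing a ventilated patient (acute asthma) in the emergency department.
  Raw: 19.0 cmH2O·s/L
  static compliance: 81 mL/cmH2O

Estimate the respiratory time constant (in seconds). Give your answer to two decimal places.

τ = R × C = 19.0 × 81 mL/cmH2O = 19.0 × 0.081 L/cmH2O = 1.539 s.

1.54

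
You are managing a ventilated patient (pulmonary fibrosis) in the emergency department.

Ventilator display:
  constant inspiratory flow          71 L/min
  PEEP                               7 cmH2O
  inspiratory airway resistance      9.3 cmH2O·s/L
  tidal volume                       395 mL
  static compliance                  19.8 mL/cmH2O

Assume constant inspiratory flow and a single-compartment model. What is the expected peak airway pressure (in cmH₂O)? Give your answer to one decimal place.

Flow: 71 L/min ÷ 60 = 1.1833 L/s.
Equation of motion (constant flow): PIP = Vt/C + R·V̇ + PEEP.
PIP = 395/19.8 + 9.3×1.1833 + 7 = 19.949 + 11.005 + 7 = 37.954 cmH2O.

38.0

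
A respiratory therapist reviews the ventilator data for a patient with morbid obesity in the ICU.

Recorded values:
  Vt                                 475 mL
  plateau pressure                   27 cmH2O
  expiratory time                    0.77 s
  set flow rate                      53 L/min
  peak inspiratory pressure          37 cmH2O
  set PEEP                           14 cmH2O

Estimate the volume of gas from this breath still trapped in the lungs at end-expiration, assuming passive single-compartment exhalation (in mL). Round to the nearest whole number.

74

Flow: 53 L/min ÷ 60 = 0.8833 L/s.
R = (PIP − Pplat)/V̇ = (37 − 27) / 0.8833 = 10.0/0.8833 = 11.321 cmH2O·s/L.
C = Vt/(Pplat − PEEP) = 475.0 / (27 − 14) = 475.0/13.0 = 36.538 mL/cmH2O.
τ = R × C = 11.321 × 0.03654 L/cmH2O = 0.4137 s.
Fraction remaining = e^(−Te/τ) = e^(−0.77/0.4137) = 0.1555.
Trapped volume = 475.0 × 0.1555 = 73.863 mL.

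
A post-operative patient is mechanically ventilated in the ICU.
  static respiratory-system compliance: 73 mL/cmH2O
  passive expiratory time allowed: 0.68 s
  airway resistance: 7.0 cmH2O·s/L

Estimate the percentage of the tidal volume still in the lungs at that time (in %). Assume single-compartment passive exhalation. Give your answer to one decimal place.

τ = R × C = 7.0 × 73 mL/cmH2O = 7.0 × 0.073 L/cmH2O = 0.511 s.
Passive exhalation: V(t)/V₀ = e^(−t/τ) = e^(−0.68/0.511) = 0.2643.
Fraction remaining = 0.2643 → 26.43%.

26.4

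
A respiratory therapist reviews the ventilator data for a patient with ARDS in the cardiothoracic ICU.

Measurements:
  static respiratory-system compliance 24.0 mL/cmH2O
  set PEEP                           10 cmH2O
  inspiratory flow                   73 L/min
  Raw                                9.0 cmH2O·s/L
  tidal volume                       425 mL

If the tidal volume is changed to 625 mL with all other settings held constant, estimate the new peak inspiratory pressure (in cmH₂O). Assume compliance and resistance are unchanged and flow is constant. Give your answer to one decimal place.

Flow: 73 L/min ÷ 60 = 1.2167 L/s.
PIP = Vt/C + R·V̇ + PEEP (constant-flow equation of motion).
Only the elastic term changes: ΔPIP = ΔVt / C = (625 − 425) / 24.0 = 8.333 cmH2O.
Original PIP = 425/24.0 + 9.0×1.2167 + 10 = 38.659 cmH2O; new PIP = 38.659 + (8.333) = 46.992 cmH2O.

47.0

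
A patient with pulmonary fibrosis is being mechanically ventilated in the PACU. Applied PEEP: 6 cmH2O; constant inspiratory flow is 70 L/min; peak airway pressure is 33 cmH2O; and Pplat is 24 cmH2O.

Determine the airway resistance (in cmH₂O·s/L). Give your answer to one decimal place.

Flow: 70 L/min ÷ 60 = 1.1667 L/s.
Raw = (PIP − Pplat) / flow = (33 − 24) / 1.1667 = 9.0 / 1.1667 = 7.714 cmH2O·s/L.

7.7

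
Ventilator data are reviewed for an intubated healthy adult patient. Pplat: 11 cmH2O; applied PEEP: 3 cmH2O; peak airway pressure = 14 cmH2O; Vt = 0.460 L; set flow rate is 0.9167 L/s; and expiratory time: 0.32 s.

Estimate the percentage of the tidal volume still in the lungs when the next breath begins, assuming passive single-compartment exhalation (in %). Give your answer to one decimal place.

18.3

R = (PIP − Pplat)/V̇ = (14 − 11) / 0.9167 = 3.0/0.9167 = 3.273 cmH2O·s/L.
C = Vt/(Pplat − PEEP) = 460.0 / (11 − 3) = 460.0/8.0 = 57.5 mL/cmH2O.
τ = R × C = 3.273 × 0.0575 L/cmH2O = 0.1882 s.
Fraction remaining at end-expiration = e^(−Te/τ) = e^(−0.32/0.1882) = 0.1826 → 18.26%.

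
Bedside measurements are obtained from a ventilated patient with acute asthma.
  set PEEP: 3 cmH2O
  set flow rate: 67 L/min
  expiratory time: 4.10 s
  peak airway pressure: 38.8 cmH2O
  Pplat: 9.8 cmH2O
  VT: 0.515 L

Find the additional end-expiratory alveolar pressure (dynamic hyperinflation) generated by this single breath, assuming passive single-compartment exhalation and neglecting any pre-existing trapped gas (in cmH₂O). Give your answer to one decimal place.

0.8

Flow: 67 L/min ÷ 60 = 1.1167 L/s.
R = (PIP − Pplat)/V̇ = (38.8 − 9.8) / 1.1167 = 29.0/1.1167 = 25.969 cmH2O·s/L.
C = Vt/(Pplat − PEEP) = 515.0 / (9.8 − 3) = 515.0/6.8 = 75.735 mL/cmH2O.
τ = R × C = 25.969 × 0.07574 L/cmH2O = 1.967 s.
Fraction remaining = e^(−Te/τ) = e^(−4.10/1.967) = 0.1244; trapped volume = 515.0 × 0.1244 = 64.066 mL.
Additional alveolar pressure from trapping ≈ V_trapped / C = 64.066 / 75.735 = 0.8459 cmH2O.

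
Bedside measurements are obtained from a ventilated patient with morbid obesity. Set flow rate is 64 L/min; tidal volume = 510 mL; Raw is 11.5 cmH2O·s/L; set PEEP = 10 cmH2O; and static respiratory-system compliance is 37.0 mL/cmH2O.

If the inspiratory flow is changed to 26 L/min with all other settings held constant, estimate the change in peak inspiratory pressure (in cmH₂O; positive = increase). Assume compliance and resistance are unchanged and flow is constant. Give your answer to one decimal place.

Flow: 64 L/min ÷ 60 = 1.0667 L/s.
New flow: 26 L/min ÷ 60 = 0.4333 L/s.
PIP = Vt/C + R·V̇ + PEEP (constant-flow equation of motion).
Only the resistive term changes: ΔPIP = R × ΔV̇ = 11.5 × (0.4333 − 1.0667) = 11.5 × -0.6334 = -7.284 cmH2O.

-7.3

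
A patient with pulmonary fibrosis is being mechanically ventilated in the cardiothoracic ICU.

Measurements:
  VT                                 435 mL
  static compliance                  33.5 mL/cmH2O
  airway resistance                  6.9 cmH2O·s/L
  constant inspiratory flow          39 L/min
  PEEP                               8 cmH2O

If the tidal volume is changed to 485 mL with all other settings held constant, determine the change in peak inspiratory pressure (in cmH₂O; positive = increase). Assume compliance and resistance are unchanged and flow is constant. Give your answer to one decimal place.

PIP = Vt/C + R·V̇ + PEEP (constant-flow equation of motion).
Only the elastic term changes: ΔPIP = ΔVt / C = (485 − 435) / 33.5 = 1.493 cmH2O.

1.5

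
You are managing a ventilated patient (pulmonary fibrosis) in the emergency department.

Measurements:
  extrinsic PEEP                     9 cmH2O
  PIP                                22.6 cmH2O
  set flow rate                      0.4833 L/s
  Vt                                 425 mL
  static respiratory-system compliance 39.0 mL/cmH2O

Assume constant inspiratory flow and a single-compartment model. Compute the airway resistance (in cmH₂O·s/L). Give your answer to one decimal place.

5.6

Equation of motion (constant flow): PIP = Vt/C + R·V̇ + PEEP.
R·V̇ = PIP − Vt/C − PEEP = 22.6 − 425/39.0 − 9 = 22.6 − 10.897 − 9 = 2.703 cmH2O.
R = 2.703 / 0.4833 = 5.593 cmH2O·s/L.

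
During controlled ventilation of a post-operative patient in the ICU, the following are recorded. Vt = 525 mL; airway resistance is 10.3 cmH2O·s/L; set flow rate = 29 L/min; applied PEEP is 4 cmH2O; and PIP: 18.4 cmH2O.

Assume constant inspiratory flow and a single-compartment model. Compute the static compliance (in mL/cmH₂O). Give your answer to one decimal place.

55.7

Flow: 29 L/min ÷ 60 = 0.4833 L/s.
Equation of motion (constant flow): PIP = Vt/C + R·V̇ + PEEP.
Vt/C = PIP − R·V̇ − PEEP = 18.4 − 10.3×0.4833 − 4 = 18.4 − 4.978 − 4 = 9.422 cmH2O.
C = Vt / 9.422 = 525 / 9.422 = 55.721 mL/cmH2O.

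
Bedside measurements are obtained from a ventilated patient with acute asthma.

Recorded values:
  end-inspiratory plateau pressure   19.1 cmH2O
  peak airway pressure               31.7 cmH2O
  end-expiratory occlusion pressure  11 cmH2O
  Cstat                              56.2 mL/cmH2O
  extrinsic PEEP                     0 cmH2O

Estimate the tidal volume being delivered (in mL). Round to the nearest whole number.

455

End-expiratory occlusion gives total PEEP = 11 cmH2O (intrinsic PEEP = 11 − 0 = 11). Use total PEEP for the elastic gradient.
Vt = Cstat × (Pplat − PEEPtotal) = 56.2 × (19.1 − 11) = 56.2 × 8.1 = 455.22 mL.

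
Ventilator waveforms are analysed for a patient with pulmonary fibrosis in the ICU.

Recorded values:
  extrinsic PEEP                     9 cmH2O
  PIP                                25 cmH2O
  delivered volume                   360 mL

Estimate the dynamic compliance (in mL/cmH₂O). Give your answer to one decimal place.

Dynamic compliance = Vt / (PIP − PEEP) = 360 / (25 − 9) = 360 / 16.0 = 22.5 mL/cmH2O.

22.5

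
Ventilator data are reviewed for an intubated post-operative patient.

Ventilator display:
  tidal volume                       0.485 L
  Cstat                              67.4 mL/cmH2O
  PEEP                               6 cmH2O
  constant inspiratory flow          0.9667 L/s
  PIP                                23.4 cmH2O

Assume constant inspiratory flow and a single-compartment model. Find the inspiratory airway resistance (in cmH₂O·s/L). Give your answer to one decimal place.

Equation of motion (constant flow): PIP = Vt/C + R·V̇ + PEEP.
R·V̇ = PIP − Vt/C − PEEP = 23.4 − 485/67.4 − 6 = 23.4 − 7.196 − 6 = 10.204 cmH2O.
R = 10.204 / 0.9667 = 10.555 cmH2O·s/L.

10.6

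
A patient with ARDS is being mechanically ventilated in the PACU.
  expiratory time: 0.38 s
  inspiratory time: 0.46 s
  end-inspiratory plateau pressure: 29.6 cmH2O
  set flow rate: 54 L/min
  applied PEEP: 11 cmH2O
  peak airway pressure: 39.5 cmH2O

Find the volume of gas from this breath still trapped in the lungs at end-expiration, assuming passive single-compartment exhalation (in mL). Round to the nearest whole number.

Flow: 54 L/min ÷ 60 = 0.9 L/s.
Vt = flow × Ti = 0.9 L/s × 0.46 s × 1000 mL/L = 414.0 mL.
R = (PIP − Pplat)/V̇ = (39.5 − 29.6) / 0.9 = 9.9/0.9 = 11.0 cmH2O·s/L.
C = Vt/(Pplat − PEEP) = 414.0 / (29.6 − 11) = 414.0/18.6 = 22.258 mL/cmH2O.
τ = R × C = 11.0 × 0.02226 L/cmH2O = 0.2449 s.
Fraction remaining = e^(−Te/τ) = e^(−0.38/0.2449) = 0.2119.
Trapped volume = 414.0 × 0.2119 = 87.727 mL.

88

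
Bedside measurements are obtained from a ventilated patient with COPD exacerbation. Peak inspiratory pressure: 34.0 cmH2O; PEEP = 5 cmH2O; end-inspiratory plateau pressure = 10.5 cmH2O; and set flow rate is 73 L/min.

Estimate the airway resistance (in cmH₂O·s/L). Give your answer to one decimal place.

19.3

Flow: 73 L/min ÷ 60 = 1.2167 L/s.
Raw = (PIP − Pplat) / flow = (34.0 − 10.5) / 1.2167 = 23.5 / 1.2167 = 19.315 cmH2O·s/L.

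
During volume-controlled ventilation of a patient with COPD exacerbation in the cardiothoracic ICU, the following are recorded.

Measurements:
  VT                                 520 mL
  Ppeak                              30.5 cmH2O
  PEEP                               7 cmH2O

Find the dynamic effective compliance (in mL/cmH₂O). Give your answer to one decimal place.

22.1

Dynamic compliance = Vt / (PIP − PEEP) = 520 / (30.5 − 7) = 520 / 23.5 = 22.128 mL/cmH2O.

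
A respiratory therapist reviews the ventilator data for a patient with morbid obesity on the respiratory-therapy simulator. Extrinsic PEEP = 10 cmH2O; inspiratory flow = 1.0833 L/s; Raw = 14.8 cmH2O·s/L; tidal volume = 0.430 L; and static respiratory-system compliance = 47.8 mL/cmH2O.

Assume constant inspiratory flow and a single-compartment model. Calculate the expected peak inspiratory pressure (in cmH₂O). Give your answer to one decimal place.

35.0

Equation of motion (constant flow): PIP = Vt/C + R·V̇ + PEEP.
PIP = 430/47.8 + 14.8×1.0833 + 10 = 8.996 + 16.033 + 10 = 35.029 cmH2O.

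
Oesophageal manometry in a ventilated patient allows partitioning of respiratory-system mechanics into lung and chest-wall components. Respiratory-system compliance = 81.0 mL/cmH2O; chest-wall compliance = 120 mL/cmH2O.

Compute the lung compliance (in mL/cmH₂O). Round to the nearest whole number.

249

1/CL = 1/Crs − 1/Ccw.
1/CL = 1/81.0 − 1/120 = 0.004012.
CL = 249.25 mL/cmH2O.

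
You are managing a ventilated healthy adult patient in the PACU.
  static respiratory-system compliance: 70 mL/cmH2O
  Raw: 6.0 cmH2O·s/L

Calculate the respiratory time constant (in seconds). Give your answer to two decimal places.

τ = R × C = 6.0 × 70 mL/cmH2O = 6.0 × 0.070 L/cmH2O = 0.42 s.

0.42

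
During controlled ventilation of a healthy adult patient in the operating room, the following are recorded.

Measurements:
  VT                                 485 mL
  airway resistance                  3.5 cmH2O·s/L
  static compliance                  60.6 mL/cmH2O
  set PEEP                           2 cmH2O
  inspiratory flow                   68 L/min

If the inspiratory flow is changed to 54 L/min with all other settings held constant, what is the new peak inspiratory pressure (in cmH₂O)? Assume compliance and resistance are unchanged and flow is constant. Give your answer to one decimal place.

Flow: 68 L/min ÷ 60 = 1.1333 L/s.
New flow: 54 L/min ÷ 60 = 0.9 L/s.
PIP = Vt/C + R·V̇ + PEEP (constant-flow equation of motion).
Only the resistive term changes: ΔPIP = R × ΔV̇ = 3.5 × (0.9 − 1.1333) = 3.5 × -0.2333 = -0.8166 cmH2O.
Original PIP = 485/60.6 + 3.5×1.1333 + 2 = 13.97 cmH2O; new PIP = 13.97 + (-0.8166) = 13.153 cmH2O.

13.2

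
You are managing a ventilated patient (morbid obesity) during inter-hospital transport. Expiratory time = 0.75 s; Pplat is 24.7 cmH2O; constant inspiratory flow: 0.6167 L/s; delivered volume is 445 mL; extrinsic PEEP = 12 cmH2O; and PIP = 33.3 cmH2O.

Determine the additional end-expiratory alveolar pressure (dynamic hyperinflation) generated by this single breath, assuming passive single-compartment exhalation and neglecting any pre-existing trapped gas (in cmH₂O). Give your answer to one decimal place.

2.7

R = (PIP − Pplat)/V̇ = (33.3 − 24.7) / 0.6167 = 8.6/0.6167 = 13.945 cmH2O·s/L.
C = Vt/(Pplat − PEEP) = 445.0 / (24.7 − 12) = 445.0/12.7 = 35.039 mL/cmH2O.
τ = R × C = 13.945 × 0.03504 L/cmH2O = 0.4886 s.
Fraction remaining = e^(−Te/τ) = e^(−0.75/0.4886) = 0.2155; trapped volume = 445.0 × 0.2155 = 95.898 mL.
Additional alveolar pressure from trapping ≈ V_trapped / C = 95.898 / 35.039 = 2.737 cmH2O.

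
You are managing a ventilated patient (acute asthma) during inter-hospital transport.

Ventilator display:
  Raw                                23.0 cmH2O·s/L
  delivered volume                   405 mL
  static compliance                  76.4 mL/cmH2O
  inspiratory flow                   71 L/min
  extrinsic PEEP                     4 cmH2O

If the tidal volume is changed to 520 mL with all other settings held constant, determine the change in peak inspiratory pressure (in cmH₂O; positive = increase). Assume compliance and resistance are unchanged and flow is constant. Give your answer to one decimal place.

1.5

PIP = Vt/C + R·V̇ + PEEP (constant-flow equation of motion).
Only the elastic term changes: ΔPIP = ΔVt / C = (520 − 405) / 76.4 = 1.505 cmH2O.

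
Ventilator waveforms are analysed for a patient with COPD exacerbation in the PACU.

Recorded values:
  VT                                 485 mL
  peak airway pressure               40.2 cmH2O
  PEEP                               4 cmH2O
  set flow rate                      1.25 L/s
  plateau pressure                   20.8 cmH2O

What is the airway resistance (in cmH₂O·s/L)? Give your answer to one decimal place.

15.5

Raw = (PIP − Pplat) / flow = (40.2 − 20.8) / 1.25 = 19.4 / 1.25 = 15.52 cmH2O·s/L.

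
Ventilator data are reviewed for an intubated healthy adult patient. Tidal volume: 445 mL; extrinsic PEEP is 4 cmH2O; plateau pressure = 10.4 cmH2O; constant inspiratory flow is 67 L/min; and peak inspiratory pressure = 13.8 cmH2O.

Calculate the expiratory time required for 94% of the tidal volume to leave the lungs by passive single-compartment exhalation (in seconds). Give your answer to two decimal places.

Flow: 67 L/min ÷ 60 = 1.1167 L/s.
R = (PIP − Pplat)/V̇ = (13.8 − 10.4) / 1.1167 = 3.4/1.1167 = 3.045 cmH2O·s/L.
C = Vt/(Pplat − PEEP) = 445.0 / (10.4 − 4) = 445.0/6.4 = 69.531 mL/cmH2O.
τ = R × C = 3.045 × 0.06953 L/cmH2O = 0.2117 s.
t = −τ·ln(1 − 0.94) = −0.2117·ln(0.06) = 0.5956 s.

0.60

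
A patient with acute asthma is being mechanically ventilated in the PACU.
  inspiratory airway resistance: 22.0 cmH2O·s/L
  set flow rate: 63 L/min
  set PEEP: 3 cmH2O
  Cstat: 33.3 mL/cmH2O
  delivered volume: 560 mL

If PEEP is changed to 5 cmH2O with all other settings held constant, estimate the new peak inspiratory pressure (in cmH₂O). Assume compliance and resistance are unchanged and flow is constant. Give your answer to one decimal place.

Flow: 63 L/min ÷ 60 = 1.05 L/s.
PIP = Vt/C + R·V̇ + PEEP (constant-flow equation of motion).
Only the baseline term changes: ΔPIP = ΔPEEP = 5 − 3 = 2.0 cmH2O.
Original PIP = 560/33.3 + 22.0×1.05 + 3 = 42.917 cmH2O; new PIP = 42.917 + (2.0) = 44.917 cmH2O.

44.9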